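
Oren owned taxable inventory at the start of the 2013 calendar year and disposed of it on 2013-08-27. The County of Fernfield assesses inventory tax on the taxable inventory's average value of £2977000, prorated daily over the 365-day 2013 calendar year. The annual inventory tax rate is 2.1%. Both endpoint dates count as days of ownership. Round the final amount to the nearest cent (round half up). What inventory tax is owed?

£40935.79

Days held (2013-01-01 to 2013-08-27): 239 out of 365
Tax = £2977000 × 2.1% × 239/365 = £40935.7890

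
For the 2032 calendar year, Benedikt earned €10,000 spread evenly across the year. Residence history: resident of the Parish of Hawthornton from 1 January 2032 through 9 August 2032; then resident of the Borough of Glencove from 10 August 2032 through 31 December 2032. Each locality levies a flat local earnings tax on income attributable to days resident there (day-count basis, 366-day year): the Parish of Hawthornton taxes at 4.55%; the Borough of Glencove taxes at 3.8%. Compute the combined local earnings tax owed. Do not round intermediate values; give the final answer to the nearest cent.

€425.49

The Parish of Hawthornton, 1 January – 9 August 2032: 222 days → €10,000 × 4.55% × 222/366 = €275.9836
The Borough of Glencove, 10 August – 31 December 2032: 144 days → €10,000 × 3.8% × 144/366 = €149.5082
Total = €425.4918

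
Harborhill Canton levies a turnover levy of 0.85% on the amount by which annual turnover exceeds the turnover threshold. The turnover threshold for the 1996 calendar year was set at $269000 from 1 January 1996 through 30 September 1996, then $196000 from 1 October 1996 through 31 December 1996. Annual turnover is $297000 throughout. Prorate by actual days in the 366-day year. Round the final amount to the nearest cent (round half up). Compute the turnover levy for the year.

$393.97

1 January – 30 September 1996: 274 days, exemption $269000 → ($297000 − $269000) × 0.85% × 274/366 = $178.1749
1 October – 31 December 1996: 92 days, exemption $196000 → ($297000 − $196000) × 0.85% × 92/366 = $215.7978
Total = $393.9727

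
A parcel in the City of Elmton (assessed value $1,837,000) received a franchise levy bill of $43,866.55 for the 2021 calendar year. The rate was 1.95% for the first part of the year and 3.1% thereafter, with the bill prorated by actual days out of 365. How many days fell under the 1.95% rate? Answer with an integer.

226 days

Let d = days at the first rate; then 365 − d days at the second rate.
$1,837,000 × [1.95%·d + 3.1%·(365−d)] / 365 = $43,866.55
Solving gives d = 226, so the new rate took effect on August 15, 2021.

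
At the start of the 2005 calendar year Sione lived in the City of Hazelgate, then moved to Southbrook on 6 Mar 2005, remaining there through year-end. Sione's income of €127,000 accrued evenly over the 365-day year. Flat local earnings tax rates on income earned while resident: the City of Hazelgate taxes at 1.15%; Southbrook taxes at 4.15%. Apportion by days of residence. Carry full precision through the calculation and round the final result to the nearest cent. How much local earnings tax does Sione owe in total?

€4,602.45

The City of Hazelgate, 1 Jan – 5 Mar 2005: 64 days → €127,000 × 1.15% × 64/365 = €256.0877
Southbrook, 6 Mar – 31 Dec 2005: 301 days → €127,000 × 4.15% × 301/365 = €4,346.3575
Total = €4,602.4452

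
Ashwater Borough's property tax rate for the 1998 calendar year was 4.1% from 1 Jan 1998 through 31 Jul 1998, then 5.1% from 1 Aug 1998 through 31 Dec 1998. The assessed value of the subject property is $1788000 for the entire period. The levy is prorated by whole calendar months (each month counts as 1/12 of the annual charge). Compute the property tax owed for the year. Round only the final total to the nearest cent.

$80758.00

1 Jan – 31 Jul 1998: 7 months at 4.1% → $1788000 × 4.1% × 7/12 = $42763.0000
1 Aug – 31 Dec 1998: 5 months at 5.1% → $1788000 × 5.1% × 5/12 = $37995.0000
Total = $80758.0000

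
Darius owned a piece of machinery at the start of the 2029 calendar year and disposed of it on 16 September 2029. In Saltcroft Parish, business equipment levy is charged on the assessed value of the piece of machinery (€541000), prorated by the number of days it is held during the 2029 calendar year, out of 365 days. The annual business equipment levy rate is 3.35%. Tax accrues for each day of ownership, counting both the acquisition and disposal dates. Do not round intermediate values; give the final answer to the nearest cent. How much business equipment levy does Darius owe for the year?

Days held (1 January – 16 September 2029): 259 out of 365
Tax = €541000 × 3.35% × 259/365 = €12860.2370

€12860.24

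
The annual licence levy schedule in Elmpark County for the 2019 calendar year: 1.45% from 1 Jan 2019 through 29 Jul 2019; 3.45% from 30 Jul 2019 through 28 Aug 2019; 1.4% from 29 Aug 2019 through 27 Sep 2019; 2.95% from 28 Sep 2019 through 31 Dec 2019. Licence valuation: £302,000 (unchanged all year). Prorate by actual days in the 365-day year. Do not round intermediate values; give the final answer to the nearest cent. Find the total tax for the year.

£6,042.07

1 Jan – 29 Jul 2019: 210 days at 1.45% → £302,000 × 1.45% × 210/365 = £2,519.4247
30 Jul – 28 Aug 2019: 30 days at 3.45% → £302,000 × 3.45% × 30/365 = £856.3562
29 Aug – 27 Sep 2019: 30 days at 1.4% → £302,000 × 1.4% × 30/365 = £347.5068
28 Sep – 31 Dec 2019: 95 days at 2.95% → £302,000 × 2.95% × 95/365 = £2,318.7808
Total = £6,042.0685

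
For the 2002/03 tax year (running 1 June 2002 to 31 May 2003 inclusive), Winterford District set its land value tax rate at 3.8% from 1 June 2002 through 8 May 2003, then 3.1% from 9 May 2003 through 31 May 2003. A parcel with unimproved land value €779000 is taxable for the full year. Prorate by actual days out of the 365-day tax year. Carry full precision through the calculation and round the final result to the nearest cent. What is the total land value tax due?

1 June 2002 – 8 May 2003: 342 days at 3.8% → €779000 × 3.8% × 342/365 = €27736.6685
9 May – 31 May 2003: 23 days at 3.1% → €779000 × 3.1% × 23/365 = €1521.7178
Total = €29258.3863

€29258.39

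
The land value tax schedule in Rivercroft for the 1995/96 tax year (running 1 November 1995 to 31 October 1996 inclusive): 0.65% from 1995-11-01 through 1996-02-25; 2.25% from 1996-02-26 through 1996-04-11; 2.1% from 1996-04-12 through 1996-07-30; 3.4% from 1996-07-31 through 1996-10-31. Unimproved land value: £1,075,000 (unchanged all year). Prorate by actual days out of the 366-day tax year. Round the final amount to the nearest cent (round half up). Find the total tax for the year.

1995-11-01 to 1996-02-25: 117 days at 0.65% → £1,075,000 × 0.65% × 117/366 = £2,233.7090
1996-02-26 to 1996-04-11: 46 days at 2.25% → £1,075,000 × 2.25% × 46/366 = £3,039.9590
1996-04-12 to 1996-07-30: 110 days at 2.1% → £1,075,000 × 2.1% × 110/366 = £6,784.8361
1996-07-31 to 1996-10-31: 93 days at 3.4% → £1,075,000 × 3.4% × 93/366 = £9,287.2951
Total = £21,345.7992

£21,345.80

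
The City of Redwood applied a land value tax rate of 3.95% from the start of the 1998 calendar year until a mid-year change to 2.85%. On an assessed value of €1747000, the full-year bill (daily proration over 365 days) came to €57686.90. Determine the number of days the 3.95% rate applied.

Let d = days at the first rate; then 365 − d days at the second rate.
€1747000 × [3.95%·d + 2.85%·(365−d)] / 365 = €57686.90
Solving gives d = 150, so the new rate took effect on May 31, 1998.

150 days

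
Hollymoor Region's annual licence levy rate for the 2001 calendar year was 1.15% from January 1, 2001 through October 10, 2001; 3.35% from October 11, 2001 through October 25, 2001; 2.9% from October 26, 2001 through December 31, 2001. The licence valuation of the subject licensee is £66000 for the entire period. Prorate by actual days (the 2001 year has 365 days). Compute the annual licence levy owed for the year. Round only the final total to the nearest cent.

January 1 – October 10, 2001: 283 days at 1.15% → £66000 × 1.15% × 283/365 = £588.4849
October 11 – October 25, 2001: 15 days at 3.35% → £66000 × 3.35% × 15/365 = £90.8630
October 26 – December 31, 2001: 67 days at 2.9% → £66000 × 2.9% × 67/365 = £351.3370
Total = £1030.6849

£1030.68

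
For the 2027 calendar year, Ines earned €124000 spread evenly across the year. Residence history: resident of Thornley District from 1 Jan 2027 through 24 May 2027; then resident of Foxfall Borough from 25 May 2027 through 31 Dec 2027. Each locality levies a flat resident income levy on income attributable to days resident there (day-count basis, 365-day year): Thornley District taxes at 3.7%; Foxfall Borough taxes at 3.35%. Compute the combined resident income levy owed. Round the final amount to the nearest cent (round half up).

€4325.22

Thornley District, 1 Jan – 24 May 2027: 144 days → €124000 × 3.7% × 144/365 = €1810.0603
Foxfall Borough, 25 May – 31 Dec 2027: 221 days → €124000 × 3.35% × 221/365 = €2515.1616
Total = €4325.2219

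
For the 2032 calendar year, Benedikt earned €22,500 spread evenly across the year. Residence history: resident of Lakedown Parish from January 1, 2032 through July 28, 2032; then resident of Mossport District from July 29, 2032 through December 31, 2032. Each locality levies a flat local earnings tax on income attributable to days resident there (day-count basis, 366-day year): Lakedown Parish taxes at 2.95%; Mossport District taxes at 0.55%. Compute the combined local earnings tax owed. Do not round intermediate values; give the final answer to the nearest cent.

Lakedown Parish, January 1 – July 28, 2032: 210 days → €22,500 × 2.95% × 210/366 = €380.8402
Mossport District, July 29 – December 31, 2032: 156 days → €22,500 × 0.55% × 156/366 = €52.7459
Total = €433.5861

€433.59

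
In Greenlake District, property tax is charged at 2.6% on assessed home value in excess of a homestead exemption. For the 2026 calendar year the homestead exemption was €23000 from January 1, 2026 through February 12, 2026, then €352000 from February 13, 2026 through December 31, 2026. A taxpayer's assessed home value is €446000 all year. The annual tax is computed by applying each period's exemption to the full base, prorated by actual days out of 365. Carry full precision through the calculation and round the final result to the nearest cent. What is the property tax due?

January 1 – February 12, 2026: 43 days, exemption €23000 → (€446000 − €23000) × 2.6% × 43/365 = €1295.6548
February 13 – December 31, 2026: 322 days, exemption €352000 → (€446000 − €352000) × 2.6% × 322/365 = €2156.0767
Total = €3451.7315

€3451.73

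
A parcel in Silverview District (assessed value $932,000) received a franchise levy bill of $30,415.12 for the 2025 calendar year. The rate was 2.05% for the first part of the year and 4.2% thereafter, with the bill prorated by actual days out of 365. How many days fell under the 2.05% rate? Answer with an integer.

Let d = days at the first rate; then 365 − d days at the second rate.
$932,000 × [2.05%·d + 4.2%·(365−d)] / 365 = $30,415.12
Solving gives d = 159, so the new rate took effect on 9 Jun 2025.

159 days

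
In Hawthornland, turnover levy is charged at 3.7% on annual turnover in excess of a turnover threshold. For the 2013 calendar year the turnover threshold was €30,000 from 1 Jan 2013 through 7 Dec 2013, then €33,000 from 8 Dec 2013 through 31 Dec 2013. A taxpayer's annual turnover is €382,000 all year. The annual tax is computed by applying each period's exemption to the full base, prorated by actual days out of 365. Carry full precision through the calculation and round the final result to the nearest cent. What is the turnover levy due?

1 Jan – 7 Dec 2013: 341 days, exemption €30,000 → (€382,000 − €30,000) × 3.7% × 341/365 = €12,167.6274
8 Dec – 31 Dec 2013: 24 days, exemption €33,000 → (€382,000 − €33,000) × 3.7% × 24/365 = €849.0740
Total = €13,016.7014

€13,016.70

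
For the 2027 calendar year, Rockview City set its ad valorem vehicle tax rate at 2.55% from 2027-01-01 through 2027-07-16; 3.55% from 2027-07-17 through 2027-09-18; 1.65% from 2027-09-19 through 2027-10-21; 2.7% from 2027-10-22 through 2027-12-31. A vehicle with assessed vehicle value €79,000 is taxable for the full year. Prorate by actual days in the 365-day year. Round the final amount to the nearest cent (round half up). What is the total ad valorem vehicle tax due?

2027-01-01 to 2027-07-16: 197 days at 2.55% → €79,000 × 2.55% × 197/365 = €1,087.2781
2027-07-17 to 2027-09-18: 64 days at 3.55% → €79,000 × 3.55% × 64/365 = €491.7479
2027-09-19 to 2027-10-21: 33 days at 1.65% → €79,000 × 1.65% × 33/365 = €117.8507
2027-10-22 to 2027-12-31: 71 days at 2.7% → €79,000 × 2.7% × 71/365 = €414.9123
Total = €2,111.7890

€2,111.79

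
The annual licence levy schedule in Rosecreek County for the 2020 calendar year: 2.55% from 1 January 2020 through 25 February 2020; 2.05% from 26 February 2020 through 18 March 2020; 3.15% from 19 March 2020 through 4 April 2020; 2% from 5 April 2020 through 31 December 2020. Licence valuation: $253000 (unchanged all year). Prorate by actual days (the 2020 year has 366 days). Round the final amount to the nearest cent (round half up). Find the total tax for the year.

1 January – 25 February 2020: 56 days at 2.55% → $253000 × 2.55% × 56/366 = $987.1148
26 February – 18 March 2020: 22 days at 2.05% → $253000 × 2.05% × 22/366 = $311.7568
19 March – 4 April 2020: 17 days at 3.15% → $253000 × 3.15% × 17/366 = $370.1680
5 April – 31 December 2020: 271 days at 2% → $253000 × 2% × 271/366 = $3746.6120
Total = $5415.6516

$5415.65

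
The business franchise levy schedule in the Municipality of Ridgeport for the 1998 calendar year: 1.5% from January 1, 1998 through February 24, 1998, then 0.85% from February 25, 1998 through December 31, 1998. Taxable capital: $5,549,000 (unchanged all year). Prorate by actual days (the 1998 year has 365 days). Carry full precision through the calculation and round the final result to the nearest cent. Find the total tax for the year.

$52,601.48

January 1 – February 24, 1998: 55 days at 1.5% → $5,549,000 × 1.5% × 55/365 = $12,542.2603
February 25 – December 31, 1998: 310 days at 0.85% → $5,549,000 × 0.85% × 310/365 = $40,059.2192
Total = $52,601.4795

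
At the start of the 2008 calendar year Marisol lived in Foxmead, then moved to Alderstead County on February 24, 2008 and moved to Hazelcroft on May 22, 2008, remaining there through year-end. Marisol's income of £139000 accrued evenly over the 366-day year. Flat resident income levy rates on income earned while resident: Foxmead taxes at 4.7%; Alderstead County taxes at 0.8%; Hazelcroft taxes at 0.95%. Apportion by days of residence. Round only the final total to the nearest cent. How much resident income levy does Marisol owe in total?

Foxmead, January 1 – February 23, 2008: 54 days → £139000 × 4.7% × 54/366 = £963.8852
Alderstead County, February 24 – May 21, 2008: 88 days → £139000 × 0.8% × 88/366 = £267.3661
Hazelcroft, May 22 – December 31, 2008: 224 days → £139000 × 0.95% × 224/366 = £808.1749
Total = £2039.4262

£2039.43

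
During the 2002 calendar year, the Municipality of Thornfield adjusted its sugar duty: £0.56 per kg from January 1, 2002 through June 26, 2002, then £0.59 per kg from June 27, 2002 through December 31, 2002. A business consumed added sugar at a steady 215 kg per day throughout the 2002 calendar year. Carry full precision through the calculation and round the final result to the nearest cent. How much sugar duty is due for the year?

£45158.60

January 1 – June 26, 2002: 177 days × 215 kg/day = 38,055 kg at £0.56/kg → £21310.80
June 27 – December 31, 2002: 188 days × 215 kg/day = 40,420 kg at £0.59/kg → £23847.80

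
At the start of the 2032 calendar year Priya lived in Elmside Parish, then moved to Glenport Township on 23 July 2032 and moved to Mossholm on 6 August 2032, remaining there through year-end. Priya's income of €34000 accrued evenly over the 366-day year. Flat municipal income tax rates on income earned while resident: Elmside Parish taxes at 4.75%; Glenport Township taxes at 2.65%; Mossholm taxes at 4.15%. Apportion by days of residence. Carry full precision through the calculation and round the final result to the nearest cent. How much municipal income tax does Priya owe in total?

Elmside Parish, 1 January – 22 July 2032: 204 days → €34000 × 4.75% × 204/366 = €900.1639
Glenport Township, 23 July – 5 August 2032: 14 days → €34000 × 2.65% × 14/366 = €34.4645
Mossholm, 6 August – 31 December 2032: 148 days → €34000 × 4.15% × 148/366 = €570.5683
Total = €1505.1967

€1505.20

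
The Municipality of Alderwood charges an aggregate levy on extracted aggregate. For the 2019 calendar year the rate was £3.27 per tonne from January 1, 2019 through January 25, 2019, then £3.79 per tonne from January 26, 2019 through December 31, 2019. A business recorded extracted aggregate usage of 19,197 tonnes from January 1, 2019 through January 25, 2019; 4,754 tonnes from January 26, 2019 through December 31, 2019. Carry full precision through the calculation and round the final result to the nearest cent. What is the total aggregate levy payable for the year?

£80791.85

January 1 – January 25, 2019: 19,197 tonnes at £3.27/tonne → £62774.19
January 26 – December 31, 2019: 4,754 tonnes at £3.79/tonne → £18017.66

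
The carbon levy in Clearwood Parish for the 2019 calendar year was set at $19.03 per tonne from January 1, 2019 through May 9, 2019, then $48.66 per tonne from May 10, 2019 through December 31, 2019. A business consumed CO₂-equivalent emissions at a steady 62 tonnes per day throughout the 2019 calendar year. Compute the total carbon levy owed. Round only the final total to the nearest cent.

$864,195.06

January 1 – May 9, 2019: 129 days × 62 tonnes/day = 7,998 tonnes at $19.03/tonne → $152,201.94
May 10 – December 31, 2019: 236 days × 62 tonnes/day = 14,632 tonnes at $48.66/tonne → $711,993.12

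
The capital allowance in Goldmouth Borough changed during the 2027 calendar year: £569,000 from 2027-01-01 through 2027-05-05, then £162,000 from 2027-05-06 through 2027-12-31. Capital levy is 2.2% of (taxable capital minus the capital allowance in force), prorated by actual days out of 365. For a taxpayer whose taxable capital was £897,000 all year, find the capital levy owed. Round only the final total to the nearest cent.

2027-01-01 to 2027-05-05: 125 days, exemption £569,000 → (£897,000 − £569,000) × 2.2% × 125/365 = £2,471.2329
2027-05-06 to 2027-12-31: 240 days, exemption £162,000 → (£897,000 − £162,000) × 2.2% × 240/365 = £10,632.3288
Total = £13,103.5616

£13,103.56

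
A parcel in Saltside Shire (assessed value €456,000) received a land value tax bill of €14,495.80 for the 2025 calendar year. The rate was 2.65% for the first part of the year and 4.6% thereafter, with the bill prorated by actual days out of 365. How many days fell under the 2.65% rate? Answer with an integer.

266 days

Let d = days at the first rate; then 365 − d days at the second rate.
€456,000 × [2.65%·d + 4.6%·(365−d)] / 365 = €14,495.80
Solving gives d = 266, so the new rate took effect on 24 Sep 2025.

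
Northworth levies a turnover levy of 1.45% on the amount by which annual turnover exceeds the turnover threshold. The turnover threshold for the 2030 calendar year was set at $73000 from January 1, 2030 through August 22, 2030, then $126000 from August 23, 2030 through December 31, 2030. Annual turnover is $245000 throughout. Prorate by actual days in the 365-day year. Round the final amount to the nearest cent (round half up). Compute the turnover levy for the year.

January 1 – August 22, 2030: 234 days, exemption $73000 → ($245000 − $73000) × 1.45% × 234/365 = $1598.8932
August 23 – December 31, 2030: 131 days, exemption $126000 → ($245000 − $126000) × 1.45% × 131/365 = $619.2890
Total = $2218.1822

$2218.18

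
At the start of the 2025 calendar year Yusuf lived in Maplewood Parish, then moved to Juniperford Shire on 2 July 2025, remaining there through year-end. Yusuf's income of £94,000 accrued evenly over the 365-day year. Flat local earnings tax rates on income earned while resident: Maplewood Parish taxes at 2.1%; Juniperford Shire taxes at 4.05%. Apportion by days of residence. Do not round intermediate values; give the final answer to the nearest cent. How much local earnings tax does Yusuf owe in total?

Maplewood Parish, 1 January – 1 July 2025: 182 days → £94,000 × 2.1% × 182/365 = £984.2959
Juniperford Shire, 2 July – 31 December 2025: 183 days → £94,000 × 4.05% × 183/365 = £1,908.7151
Total = £2,893.0110

£2,893.01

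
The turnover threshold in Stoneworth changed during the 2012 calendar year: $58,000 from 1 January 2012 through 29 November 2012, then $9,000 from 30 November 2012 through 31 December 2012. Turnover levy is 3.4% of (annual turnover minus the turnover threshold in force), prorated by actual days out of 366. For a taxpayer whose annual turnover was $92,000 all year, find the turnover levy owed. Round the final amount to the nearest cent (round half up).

1 January – 29 November 2012: 334 days, exemption $58,000 → ($92,000 − $58,000) × 3.4% × 334/366 = $1,054.9290
30 November – 31 December 2012: 32 days, exemption $9,000 → ($92,000 − $9,000) × 3.4% × 32/366 = $246.7322
Total = $1,301.6612

$1,301.66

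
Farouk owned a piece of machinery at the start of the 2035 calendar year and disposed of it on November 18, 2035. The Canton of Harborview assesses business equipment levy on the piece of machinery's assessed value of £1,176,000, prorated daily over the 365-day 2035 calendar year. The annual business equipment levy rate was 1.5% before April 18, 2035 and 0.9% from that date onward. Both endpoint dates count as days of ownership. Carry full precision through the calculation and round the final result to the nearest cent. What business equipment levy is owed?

January 1 – April 17, 2035: 107 days at 1.5% → £1,176,000 × 1.5% × 107/365 = £5,171.1781
April 18 – November 18, 2035: 215 days at 0.9% → £1,176,000 × 0.9% × 215/365 = £6,234.4110
Total = £11,405.5890

£11,405.59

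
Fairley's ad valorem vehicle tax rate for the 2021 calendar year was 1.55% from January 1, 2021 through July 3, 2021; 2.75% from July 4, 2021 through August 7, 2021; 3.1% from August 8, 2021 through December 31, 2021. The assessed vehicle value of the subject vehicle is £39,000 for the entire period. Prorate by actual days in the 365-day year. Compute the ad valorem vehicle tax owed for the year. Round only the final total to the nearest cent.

£891.18

January 1 – July 3, 2021: 184 days at 1.55% → £39,000 × 1.55% × 184/365 = £304.7342
July 4 – August 7, 2021: 35 days at 2.75% → £39,000 × 2.75% × 35/365 = £102.8425
August 8 – December 31, 2021: 146 days at 3.1% → £39,000 × 3.1% × 146/365 = £483.6000
Total = £891.1767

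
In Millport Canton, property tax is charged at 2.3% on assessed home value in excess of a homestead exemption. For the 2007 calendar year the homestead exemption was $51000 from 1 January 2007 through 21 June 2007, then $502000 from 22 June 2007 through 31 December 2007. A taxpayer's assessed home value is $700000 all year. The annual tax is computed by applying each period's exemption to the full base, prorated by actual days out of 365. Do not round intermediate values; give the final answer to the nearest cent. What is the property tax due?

$9442.10

1 January – 21 June 2007: 172 days, exemption $51000 → ($700000 − $51000) × 2.3% × 172/365 = $7034.0932
22 June – 31 December 2007: 193 days, exemption $502000 → ($700000 − $502000) × 2.3% × 193/365 = $2408.0055
Total = $9442.0986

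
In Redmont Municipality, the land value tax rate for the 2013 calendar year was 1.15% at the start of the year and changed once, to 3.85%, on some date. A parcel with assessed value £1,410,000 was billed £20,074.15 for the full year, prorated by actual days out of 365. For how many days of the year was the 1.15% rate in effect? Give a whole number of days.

Let d = days at the first rate; then 365 − d days at the second rate.
£1,410,000 × [1.15%·d + 3.85%·(365−d)] / 365 = £20,074.15
Solving gives d = 328, so the new rate took effect on November 25, 2013.

328 days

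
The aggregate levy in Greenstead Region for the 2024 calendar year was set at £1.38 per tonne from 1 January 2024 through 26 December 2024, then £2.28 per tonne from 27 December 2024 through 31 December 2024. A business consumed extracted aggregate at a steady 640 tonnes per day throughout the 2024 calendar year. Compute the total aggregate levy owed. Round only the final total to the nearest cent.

1 January – 26 December 2024: 361 days × 640 tonnes/day = 231,040 tonnes at £1.38/tonne → £318,835.20
27 December – 31 December 2024: 5 days × 640 tonnes/day = 3,200 tonnes at £2.28/tonne → £7,296.00

£326,131.20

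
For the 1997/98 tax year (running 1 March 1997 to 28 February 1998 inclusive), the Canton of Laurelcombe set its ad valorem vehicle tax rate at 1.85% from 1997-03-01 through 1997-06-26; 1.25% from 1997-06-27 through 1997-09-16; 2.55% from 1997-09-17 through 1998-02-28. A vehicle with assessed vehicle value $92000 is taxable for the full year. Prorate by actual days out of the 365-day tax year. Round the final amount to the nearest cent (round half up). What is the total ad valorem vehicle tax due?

$1869.11

1997-03-01 to 1997-06-26: 118 days at 1.85% → $92000 × 1.85% × 118/365 = $550.2356
1997-06-27 to 1997-09-16: 82 days at 1.25% → $92000 × 1.25% × 82/365 = $258.3562
1997-09-17 to 1998-02-28: 165 days at 2.55% → $92000 × 2.55% × 165/365 = $1060.5205
Total = $1869.1123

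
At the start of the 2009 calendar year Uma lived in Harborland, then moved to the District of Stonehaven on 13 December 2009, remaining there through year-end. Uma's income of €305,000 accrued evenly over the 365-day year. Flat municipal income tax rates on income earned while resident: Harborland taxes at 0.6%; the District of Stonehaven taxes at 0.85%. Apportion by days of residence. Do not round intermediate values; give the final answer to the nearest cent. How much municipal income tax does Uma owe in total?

€1,869.69

Harborland, 1 January – 12 December 2009: 346 days → €305,000 × 0.6% × 346/365 = €1,734.7397
The District of Stonehaven, 13 December – 31 December 2009: 19 days → €305,000 × 0.85% × 19/365 = €134.9521
Total = €1,869.6918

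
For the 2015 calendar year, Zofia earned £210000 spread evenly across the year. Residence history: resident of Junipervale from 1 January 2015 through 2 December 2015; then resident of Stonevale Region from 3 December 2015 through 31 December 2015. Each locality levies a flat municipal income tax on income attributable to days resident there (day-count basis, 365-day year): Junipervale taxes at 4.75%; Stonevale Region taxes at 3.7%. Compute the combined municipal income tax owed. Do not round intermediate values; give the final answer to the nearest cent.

Junipervale, 1 January – 2 December 2015: 336 days → £210000 × 4.75% × 336/365 = £9182.4658
Stonevale Region, 3 December – 31 December 2015: 29 days → £210000 × 3.7% × 29/365 = £617.3425
Total = £9799.8082

£9799.81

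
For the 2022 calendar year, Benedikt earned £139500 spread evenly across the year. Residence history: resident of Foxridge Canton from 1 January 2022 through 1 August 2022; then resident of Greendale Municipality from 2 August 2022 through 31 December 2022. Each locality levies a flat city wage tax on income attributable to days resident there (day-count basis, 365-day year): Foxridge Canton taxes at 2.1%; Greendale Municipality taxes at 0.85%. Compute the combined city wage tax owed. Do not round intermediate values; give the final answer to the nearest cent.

Foxridge Canton, 1 January – 1 August 2022: 213 days → £139500 × 2.1% × 213/365 = £1709.5438
Greendale Municipality, 2 August – 31 December 2022: 152 days → £139500 × 0.85% × 152/365 = £493.7918
Total = £2203.3356

£2203.34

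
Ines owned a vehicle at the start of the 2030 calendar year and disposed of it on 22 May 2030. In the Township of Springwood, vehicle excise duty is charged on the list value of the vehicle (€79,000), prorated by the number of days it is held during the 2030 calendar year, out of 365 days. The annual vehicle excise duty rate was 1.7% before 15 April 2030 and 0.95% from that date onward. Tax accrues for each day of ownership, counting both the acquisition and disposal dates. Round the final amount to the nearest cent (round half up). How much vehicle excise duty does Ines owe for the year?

1 January – 14 April 2030: 104 days at 1.7% → €79,000 × 1.7% × 104/365 = €382.6630
15 April – 22 May 2030: 38 days at 0.95% → €79,000 × 0.95% × 38/365 = €78.1342
Total = €460.7973

€460.80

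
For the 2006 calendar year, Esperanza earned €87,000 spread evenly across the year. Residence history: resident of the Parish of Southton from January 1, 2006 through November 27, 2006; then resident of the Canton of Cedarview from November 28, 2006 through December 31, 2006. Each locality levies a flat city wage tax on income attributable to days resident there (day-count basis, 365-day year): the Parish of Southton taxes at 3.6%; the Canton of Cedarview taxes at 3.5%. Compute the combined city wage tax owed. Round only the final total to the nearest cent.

€3,123.90

The Parish of Southton, January 1 – November 27, 2006: 331 days → €87,000 × 3.6% × 331/365 = €2,840.2521
The Canton of Cedarview, November 28 – December 31, 2006: 34 days → €87,000 × 3.5% × 34/365 = €283.6438
Total = €3,123.8959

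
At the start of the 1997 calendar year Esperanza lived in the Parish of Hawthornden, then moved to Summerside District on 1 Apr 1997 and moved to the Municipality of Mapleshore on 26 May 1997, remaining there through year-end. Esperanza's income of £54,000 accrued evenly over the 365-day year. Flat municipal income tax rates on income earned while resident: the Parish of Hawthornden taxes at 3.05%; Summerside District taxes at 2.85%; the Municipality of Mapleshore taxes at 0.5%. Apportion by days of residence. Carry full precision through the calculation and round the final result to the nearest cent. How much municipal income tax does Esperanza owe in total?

The Parish of Hawthornden, 1 Jan – 31 Mar 1997: 90 days → £54,000 × 3.05% × 90/365 = £406.1096
Summerside District, 1 Apr – 25 May 1997: 55 days → £54,000 × 2.85% × 55/365 = £231.9041
The Municipality of Mapleshore, 26 May – 31 Dec 1997: 220 days → £54,000 × 0.5% × 220/365 = £162.7397
Total = £800.7534

£800.75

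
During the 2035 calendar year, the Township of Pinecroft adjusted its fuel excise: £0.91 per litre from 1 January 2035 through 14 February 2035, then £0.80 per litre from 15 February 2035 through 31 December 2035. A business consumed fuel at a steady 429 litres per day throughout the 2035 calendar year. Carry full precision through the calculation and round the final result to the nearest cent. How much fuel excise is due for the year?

1 January – 14 February 2035: 45 days × 429 litres/day = 19,305 litres at £0.91/litre → £17567.55
15 February – 31 December 2035: 320 days × 429 litres/day = 137,280 litres at £0.80/litre → £109824.00

£127391.55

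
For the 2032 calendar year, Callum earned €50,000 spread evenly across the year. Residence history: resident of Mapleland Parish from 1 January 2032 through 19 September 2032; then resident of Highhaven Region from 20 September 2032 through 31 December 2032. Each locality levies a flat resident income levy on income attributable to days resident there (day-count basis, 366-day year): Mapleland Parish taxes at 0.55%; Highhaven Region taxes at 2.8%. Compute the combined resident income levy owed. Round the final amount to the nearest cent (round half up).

€591.60

Mapleland Parish, 1 January – 19 September 2032: 263 days → €50,000 × 0.55% × 263/366 = €197.6093
Highhaven Region, 20 September – 31 December 2032: 103 days → €50,000 × 2.8% × 103/366 = €393.9891
Total = €591.5984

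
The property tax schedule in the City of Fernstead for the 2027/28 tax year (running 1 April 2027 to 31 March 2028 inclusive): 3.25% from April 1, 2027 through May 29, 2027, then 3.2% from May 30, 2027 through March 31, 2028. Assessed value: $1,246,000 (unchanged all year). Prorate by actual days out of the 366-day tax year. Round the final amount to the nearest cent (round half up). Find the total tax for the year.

$39,972.43

April 1 – May 29, 2027: 59 days at 3.25% → $1,246,000 × 3.25% × 59/366 = $6,527.8825
May 30, 2027 – March 31, 2028: 307 days at 3.2% → $1,246,000 × 3.2% × 307/366 = $33,444.5464
Total = $39,972.4290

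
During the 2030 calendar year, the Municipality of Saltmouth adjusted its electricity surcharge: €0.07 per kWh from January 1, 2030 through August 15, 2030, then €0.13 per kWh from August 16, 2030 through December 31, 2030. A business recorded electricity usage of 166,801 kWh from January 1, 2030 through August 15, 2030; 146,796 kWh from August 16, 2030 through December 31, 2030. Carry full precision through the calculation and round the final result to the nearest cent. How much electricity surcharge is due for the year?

€30759.55

January 1 – August 15, 2030: 166,801 kWh at €0.07/kWh → €11676.07
August 16 – December 31, 2030: 146,796 kWh at €0.13/kWh → €19083.48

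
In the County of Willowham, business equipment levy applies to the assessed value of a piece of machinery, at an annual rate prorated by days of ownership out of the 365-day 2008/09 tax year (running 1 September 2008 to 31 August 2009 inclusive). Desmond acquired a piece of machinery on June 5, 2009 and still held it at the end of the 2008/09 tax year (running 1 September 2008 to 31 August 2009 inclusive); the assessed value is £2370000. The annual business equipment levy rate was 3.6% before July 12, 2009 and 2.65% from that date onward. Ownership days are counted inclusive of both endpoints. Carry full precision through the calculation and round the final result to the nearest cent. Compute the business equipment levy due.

£17424.37

June 5 – July 11, 2009: 37 days at 3.6% → £2370000 × 3.6% × 37/365 = £8648.8767
July 12 – August 31, 2009: 51 days at 2.65% → £2370000 × 2.65% × 51/365 = £8775.4932
Total = £17424.3699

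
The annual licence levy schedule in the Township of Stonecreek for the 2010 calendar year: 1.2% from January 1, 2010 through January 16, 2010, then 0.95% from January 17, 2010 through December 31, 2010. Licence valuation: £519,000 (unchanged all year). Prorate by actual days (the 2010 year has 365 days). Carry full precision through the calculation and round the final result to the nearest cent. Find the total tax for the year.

January 1 – January 16, 2010: 16 days at 1.2% → £519,000 × 1.2% × 16/365 = £273.0082
January 17 – December 31, 2010: 349 days at 0.95% → £519,000 × 0.95% × 349/365 = £4,714.3685
Total = £4,987.3767

£4,987.38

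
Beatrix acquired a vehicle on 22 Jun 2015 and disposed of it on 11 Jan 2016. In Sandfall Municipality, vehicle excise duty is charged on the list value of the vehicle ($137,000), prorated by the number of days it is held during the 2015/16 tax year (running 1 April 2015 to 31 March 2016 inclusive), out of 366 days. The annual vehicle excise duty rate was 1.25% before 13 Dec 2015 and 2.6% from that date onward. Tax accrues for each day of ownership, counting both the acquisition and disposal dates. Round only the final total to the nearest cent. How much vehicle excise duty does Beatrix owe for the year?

22 Jun – 12 Dec 2015: 174 days at 1.25% → $137,000 × 1.25% × 174/366 = $814.1393
13 Dec 2015 – 11 Jan 2016: 30 days at 2.6% → $137,000 × 2.6% × 30/366 = $291.9672
Total = $1,106.1066

$1,106.11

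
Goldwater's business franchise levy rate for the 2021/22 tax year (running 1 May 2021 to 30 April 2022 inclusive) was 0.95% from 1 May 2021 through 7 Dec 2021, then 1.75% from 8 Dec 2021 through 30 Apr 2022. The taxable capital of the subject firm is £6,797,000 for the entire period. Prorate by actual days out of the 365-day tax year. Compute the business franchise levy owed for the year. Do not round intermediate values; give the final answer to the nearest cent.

£86,023.95

1 May – 7 Dec 2021: 221 days at 0.95% → £6,797,000 × 0.95% × 221/365 = £39,096.7164
8 Dec 2021 – 30 Apr 2022: 144 days at 1.75% → £6,797,000 × 1.75% × 144/365 = £46,927.2329
Total = £86,023.9493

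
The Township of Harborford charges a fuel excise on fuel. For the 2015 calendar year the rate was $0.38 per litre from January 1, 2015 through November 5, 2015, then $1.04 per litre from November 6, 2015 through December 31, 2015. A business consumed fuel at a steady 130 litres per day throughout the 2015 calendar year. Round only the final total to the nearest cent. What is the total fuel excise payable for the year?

January 1 – November 5, 2015: 309 days × 130 litres/day = 40,170 litres at $0.38/litre → $15,264.60
November 6 – December 31, 2015: 56 days × 130 litres/day = 7,280 litres at $1.04/litre → $7,571.20

$22,835.80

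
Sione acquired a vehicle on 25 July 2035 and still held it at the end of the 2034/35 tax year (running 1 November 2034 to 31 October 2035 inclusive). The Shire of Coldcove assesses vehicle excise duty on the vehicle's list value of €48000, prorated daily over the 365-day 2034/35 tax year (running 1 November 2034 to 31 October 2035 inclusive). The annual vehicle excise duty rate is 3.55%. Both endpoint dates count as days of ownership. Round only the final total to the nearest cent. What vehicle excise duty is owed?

Days held (25 July – 31 October 2035): 99 out of 365
Tax = €48000 × 3.55% × 99/365 = €462.1808

€462.18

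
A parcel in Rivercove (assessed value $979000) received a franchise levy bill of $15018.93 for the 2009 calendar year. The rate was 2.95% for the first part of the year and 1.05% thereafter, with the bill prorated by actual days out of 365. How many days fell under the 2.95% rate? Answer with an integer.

Let d = days at the first rate; then 365 − d days at the second rate.
$979000 × [2.95%·d + 1.05%·(365−d)] / 365 = $15018.93
Solving gives d = 93, so the new rate took effect on 4 April 2009.

93 days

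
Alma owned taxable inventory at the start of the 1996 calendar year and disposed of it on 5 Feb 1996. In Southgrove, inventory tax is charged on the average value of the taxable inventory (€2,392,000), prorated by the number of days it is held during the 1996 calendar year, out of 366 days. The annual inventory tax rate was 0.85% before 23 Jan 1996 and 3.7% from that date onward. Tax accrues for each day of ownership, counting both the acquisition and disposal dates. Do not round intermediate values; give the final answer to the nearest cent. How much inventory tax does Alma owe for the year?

€4,607.54

1 Jan – 22 Jan 1996: 22 days at 0.85% → €2,392,000 × 0.85% × 22/366 = €1,222.1421
23 Jan – 5 Feb 1996: 14 days at 3.7% → €2,392,000 × 3.7% × 14/366 = €3,385.3989
Total = €4,607.5410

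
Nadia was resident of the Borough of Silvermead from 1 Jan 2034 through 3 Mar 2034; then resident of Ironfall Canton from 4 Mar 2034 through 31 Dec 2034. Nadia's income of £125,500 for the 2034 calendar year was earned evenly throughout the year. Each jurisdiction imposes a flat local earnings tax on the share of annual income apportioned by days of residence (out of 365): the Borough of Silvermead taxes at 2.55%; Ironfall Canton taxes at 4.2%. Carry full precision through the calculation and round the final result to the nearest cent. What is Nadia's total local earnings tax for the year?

The Borough of Silvermead, 1 Jan – 3 Mar 2034: 62 days → £125,500 × 2.55% × 62/365 = £543.6041
Ironfall Canton, 4 Mar – 31 Dec 2034: 303 days → £125,500 × 4.2% × 303/365 = £4,375.6521
Total = £4,919.2562

£4,919.26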